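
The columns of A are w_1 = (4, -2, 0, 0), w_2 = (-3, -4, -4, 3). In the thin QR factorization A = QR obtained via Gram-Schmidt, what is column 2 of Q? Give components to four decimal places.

w_1 = (4, -2, 0, 0); ‖w_1‖ = 4.4721, so e_1 = (0.8944, -0.4472, 0.0000, 0.0000).
e_1·w_2 = 0.8944·(-3) + (-0.4472)·(-4) + 0.0000·(-4) + 0.0000·3 = -0.8944.
u_2 = w_2 + 0.8944·e_1 = (-2.2000, -4.4000, -4.0000, 3.0000).
‖u_2‖ = 7.0143, so e_2 = (-0.3136, -0.6273, -0.5703, 0.4277).

e_2 = (-0.3136, -0.6273, -0.5703, 0.4277)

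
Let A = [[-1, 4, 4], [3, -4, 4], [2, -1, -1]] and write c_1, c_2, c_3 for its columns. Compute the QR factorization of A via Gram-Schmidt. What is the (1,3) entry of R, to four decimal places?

c_1 = (-1, 3, 2); ‖c_1‖ = 3.7417, so q_1 = (-0.2673, 0.8018, 0.5345).
r_{13} = q_1·c_3 = 1.6036.

r_{13} = 1.6036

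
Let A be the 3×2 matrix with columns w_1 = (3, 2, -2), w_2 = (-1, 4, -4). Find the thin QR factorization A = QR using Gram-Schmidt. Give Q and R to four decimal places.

Q = [[0.7276, -0.6860], [0.4851, 0.5145], [-0.4851, -0.5145]], R = [[4.1231, 3.1530], [0.0000, 4.8020]]

w_1 = (3, 2, -2); ‖w_1‖ = 4.1231, so e_1 = (0.7276, 0.4851, -0.4851).
e_1·w_2 = 0.7276·(-1) + 0.4851·4 + (-0.4851)·(-4) = 3.1530.
u_2 = w_2 − 3.1530·e_1 = (-3.2941, 2.4706, -2.4706).
‖u_2‖ = 4.8020, so e_2 = (-0.6860, 0.5145, -0.5145).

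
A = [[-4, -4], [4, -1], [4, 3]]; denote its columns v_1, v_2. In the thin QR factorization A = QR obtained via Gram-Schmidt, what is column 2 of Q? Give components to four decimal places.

e_1 = v_1/‖v_1‖ = (-4, 4, 4)/6.9282 = (-0.5774, 0.5774, 0.5774).
r_{12} = e_1·v_2 = 3.4641.
u_2 = v_2 − 3.4641·e_1 = (-2.0000, -3.0000, 1.0000).
‖u_2‖ = 3.7417, so e_2 = (-0.5345, -0.8018, 0.2673).

e_2 = (-0.5345, -0.8018, 0.2673)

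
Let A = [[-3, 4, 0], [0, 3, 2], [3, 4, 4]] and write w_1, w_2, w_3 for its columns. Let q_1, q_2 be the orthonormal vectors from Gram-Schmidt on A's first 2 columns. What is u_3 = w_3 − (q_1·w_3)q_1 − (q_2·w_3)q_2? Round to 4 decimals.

u_3 = (-0.1463, 0.3902, -0.1463)

w_1 = (-3, 0, 3); ‖w_1‖ = 4.2426, so q_1 = (-0.7071, 0.0000, 0.7071).
q_1·w_2 = (-0.7071)·4 + 0.0000·3 + 0.7071·4 = 0.0000.
u_2 = w_2 + 0.0000·q_1 = (4.0000, 3.0000, 4.0000).
‖u_2‖ = 6.4031, so q_2 = (0.6247, 0.4685, 0.6247).
q_1·w_3 = (-0.7071)·0 + 0.0000·2 + 0.7071·4 = 2.8284; q_2·w_3 = 0.6247·0 + 0.4685·2 + 0.6247·4 = 3.4358.
u_3 = w_3 − 2.8284·q_1 − 3.4358·q_2 = (-0.1463, 0.3902, -0.1463).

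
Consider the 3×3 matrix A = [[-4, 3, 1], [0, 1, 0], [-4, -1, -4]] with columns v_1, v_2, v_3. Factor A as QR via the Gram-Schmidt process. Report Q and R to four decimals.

Q = [[-0.7071, 0.6667, 0.2357], [0.0000, 0.3333, -0.9428], [-0.7071, -0.6667, -0.2357]], R = [[5.6569, -1.4142, 2.1213], [0.0000, 3.0000, 3.3333], [0.0000, 0.0000, 1.1785]]

v_1 = (-4, 0, -4); ‖v_1‖ = 5.6569, so q_1 = (-0.7071, 0.0000, -0.7071).
q_1·v_2 = (-0.7071)·3 + 0.0000·1 + (-0.7071)·(-1) = -1.4142.
u_2 = v_2 + 1.4142·q_1 = (2.0000, 1.0000, -2.0000).
‖u_2‖ = 3.0000, so q_2 = (0.6667, 0.3333, -0.6667).
q_1·v_3 = (-0.7071)·1 + 0.0000·0 + (-0.7071)·(-4) = 2.1213; q_2·v_3 = 0.6667·1 + 0.3333·0 + (-0.6667)·(-4) = 3.3333.
u_3 = v_3 − 2.1213·q_1 − 3.3333·q_2 = (0.2778, -1.1111, -0.2778).
‖u_3‖ = 1.1785, so q_3 = (0.2357, -0.9428, -0.2357).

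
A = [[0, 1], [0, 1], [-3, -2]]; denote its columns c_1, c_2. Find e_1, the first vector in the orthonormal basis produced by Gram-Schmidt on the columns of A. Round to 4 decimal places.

e_1 = c_1/‖c_1‖ = (0, 0, -3)/3.0000 = (0.0000, 0.0000, -1.0000).

e_1 = (0.0000, 0.0000, -1.0000)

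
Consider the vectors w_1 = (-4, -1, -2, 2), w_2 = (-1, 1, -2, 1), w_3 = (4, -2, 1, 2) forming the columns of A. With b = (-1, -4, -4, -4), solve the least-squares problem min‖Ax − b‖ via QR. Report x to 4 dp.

x = (0.4137, -0.6208, -0.2704)

w_1 = (-4, -1, -2, 2); ‖w_1‖ = 5.0000, so e_1 = (-0.8000, -0.2000, -0.4000, 0.4000).
e_1·w_2 = (-0.8000)·(-1) + (-0.2000)·1 + (-0.4000)·(-2) + 0.4000·1 = 1.8000.
u_2 = w_2 − 1.8000·e_1 = (0.4400, 1.3600, -1.2800, 0.2800).
‖u_2‖ = 1.9391, so e_2 = (0.2269, 0.7014, -0.6601, 0.1444).
e_1·w_3 = (-0.8000)·4 + (-0.2000)·(-2) + (-0.4000)·1 + 0.4000·2 = -2.4000; e_2·w_3 = 0.2269·4 + 0.7014·(-2) + (-0.6601)·1 + 0.1444·2 = -0.8664.
u_3 = w_3 + 2.4000·e_1 + 0.8664·e_2 = (2.2766, -1.8723, -0.5319, 3.0851).
‖u_3‖ = 4.2999, so e_3 = (0.5295, -0.4354, -0.1237, 0.7175).
Qᵀb = (1.6000, -0.9695, -1.1628).
Back-substitute: x_3 = -1.1628/4.2999 = -0.2704.
x_2 = (-0.9695 + 0.8664·(-0.2704))/1.9391 = -0.6208.
x_1 = (1.6000 − 1.8000·(-0.6208) + 2.4000·(-0.2704))/5.0000 = 0.4137.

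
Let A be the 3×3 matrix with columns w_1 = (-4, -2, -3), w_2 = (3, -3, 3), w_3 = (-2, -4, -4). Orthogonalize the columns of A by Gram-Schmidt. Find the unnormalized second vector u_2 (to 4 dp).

w_1 = (-4, -2, -3); ‖w_1‖ = 5.3852, so q_1 = (-0.7428, -0.3714, -0.5571).
q_1·w_2 = (-0.7428)·3 + (-0.3714)·(-3) + (-0.5571)·3 = -2.7854.
u_2 = w_2 + 2.7854·q_1 = (0.9310, -4.0345, 1.4483).

u_2 = (0.9310, -4.0345, 1.4483)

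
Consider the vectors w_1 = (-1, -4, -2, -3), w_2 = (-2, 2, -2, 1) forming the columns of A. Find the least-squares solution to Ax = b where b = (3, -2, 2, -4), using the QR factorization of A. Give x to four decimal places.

w_1 = (-1, -4, -2, -3); ‖w_1‖ = 5.4772, so q_1 = (-0.1826, -0.7303, -0.3651, -0.5477).
q_1·w_2 = (-0.1826)·(-2) + (-0.7303)·2 + (-0.3651)·(-2) + (-0.5477)·1 = -0.9129.
u_2 = w_2 + 0.9129·q_1 = (-2.1667, 1.3333, -2.3333, 0.5000).
‖u_2‖ = 3.4881, so q_2 = (-0.6212, 0.3823, -0.6689, 0.1433).
Qᵀb = (2.3735, -4.5393).
Back-substitute: x_2 = -4.5393/3.4881 = -1.3014.
x_1 = (2.3735 + 0.9129·(-1.3014))/5.4772 = 0.2164.

x = (0.2164, -1.3014)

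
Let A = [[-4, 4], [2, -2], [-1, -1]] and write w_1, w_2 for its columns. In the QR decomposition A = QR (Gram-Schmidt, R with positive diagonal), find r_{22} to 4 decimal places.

w_1 = (-4, 2, -1); ‖w_1‖ = 4.5826, so e_1 = (-0.8729, 0.4364, -0.2182).
e_1·w_2 = (-0.8729)·4 + 0.4364·(-2) + (-0.2182)·(-1) = -4.1461.
u_2 = w_2 + 4.1461·e_1 = (0.3810, -0.1905, -1.9048).
r_{22} = ‖u_2‖ = 1.9518.

r_{22} = 1.9518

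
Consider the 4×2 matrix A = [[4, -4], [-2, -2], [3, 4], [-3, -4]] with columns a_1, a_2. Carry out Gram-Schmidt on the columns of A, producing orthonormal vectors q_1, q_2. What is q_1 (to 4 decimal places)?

q_1 = (0.6489, -0.3244, 0.4867, -0.4867)

q_1 = a_1/‖a_1‖ = (4, -2, 3, -3)/6.1644 = (0.6489, -0.3244, 0.4867, -0.4867).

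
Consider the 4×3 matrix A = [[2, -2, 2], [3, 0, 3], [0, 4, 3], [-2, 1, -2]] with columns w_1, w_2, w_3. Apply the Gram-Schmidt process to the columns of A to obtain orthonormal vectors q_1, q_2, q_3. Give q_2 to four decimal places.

q_2 = (-0.2978, 0.2437, 0.9205, 0.0677)

q_1 = w_1/‖w_1‖ = (2, 3, 0, -2)/4.1231 = (0.4851, 0.7276, 0.0000, -0.4851).
r_{12} = q_1·w_2 = -1.4552.
u_2 = w_2 + 1.4552·q_1 = (-1.2941, 1.0588, 4.0000, 0.2941).
‖u_2‖ = 4.3454, so q_2 = (-0.2978, 0.2437, 0.9205, 0.0677).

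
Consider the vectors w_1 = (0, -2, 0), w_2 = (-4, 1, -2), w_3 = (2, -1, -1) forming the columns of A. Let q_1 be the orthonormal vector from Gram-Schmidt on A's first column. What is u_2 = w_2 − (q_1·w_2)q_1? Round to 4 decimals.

u_2 = (-4.0000, 0.0000, -2.0000)

w_1 = (0, -2, 0); ‖w_1‖ = 2.0000, so q_1 = (0.0000, -1.0000, 0.0000).
q_1·w_2 = 0.0000·(-4) + (-1.0000)·1 + 0.0000·(-2) = -1.0000.
u_2 = w_2 + 1.0000·q_1 = (-4.0000, 0.0000, -2.0000).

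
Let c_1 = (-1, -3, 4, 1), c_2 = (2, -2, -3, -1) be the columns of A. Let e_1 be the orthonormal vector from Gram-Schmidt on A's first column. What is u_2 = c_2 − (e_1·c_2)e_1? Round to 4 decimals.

u_2 = (1.6667, -3.0000, -1.6667, -0.6667)

c_1 = (-1, -3, 4, 1); ‖c_1‖ = 5.1962, so e_1 = (-0.1925, -0.5774, 0.7698, 0.1925).
e_1·c_2 = (-0.1925)·2 + (-0.5774)·(-2) + 0.7698·(-3) + 0.1925·(-1) = -1.7321.
u_2 = c_2 + 1.7321·e_1 = (1.6667, -3.0000, -1.6667, -0.6667).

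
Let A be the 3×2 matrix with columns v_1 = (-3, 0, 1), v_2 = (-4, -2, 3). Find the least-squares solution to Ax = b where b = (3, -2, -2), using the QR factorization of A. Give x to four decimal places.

x = (-1.6769, 0.3846)

v_1 = (-3, 0, 1); ‖v_1‖ = 3.1623, so q_1 = (-0.9487, 0.0000, 0.3162).
q_1·v_2 = (-0.9487)·(-4) + 0.0000·(-2) + 0.3162·3 = 4.7434.
u_2 = v_2 − 4.7434·q_1 = (0.5000, -2.0000, 1.5000).
‖u_2‖ = 2.5495, so q_2 = (0.1961, -0.7845, 0.5883).
Qᵀb = (-3.4785, 0.9806).
Back-substitute: x_2 = 0.9806/2.5495 = 0.3846.
x_1 = (-3.4785 − 4.7434·0.3846)/3.1623 = -1.6769.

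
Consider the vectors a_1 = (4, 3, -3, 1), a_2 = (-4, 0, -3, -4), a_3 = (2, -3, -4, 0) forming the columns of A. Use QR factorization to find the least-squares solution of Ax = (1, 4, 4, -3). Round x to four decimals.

a_1 = (4, 3, -3, 1); ‖a_1‖ = 5.9161, so e_1 = (0.6761, 0.5071, -0.5071, 0.1690).
e_1·a_2 = 0.6761·(-4) + 0.5071·0 + (-0.5071)·(-3) + 0.1690·(-4) = -1.8593.
u_2 = a_2 + 1.8593·e_1 = (-2.7429, 0.9429, -3.9429, -3.6857).
‖u_2‖ = 6.1272, so e_2 = (-0.4477, 0.1539, -0.6435, -0.6015).
e_1·a_3 = 0.6761·2 + 0.5071·(-3) + (-0.5071)·(-4) + 0.1690·0 = 1.8593; e_2·a_3 = (-0.4477)·2 + 0.1539·(-3) + (-0.6435)·(-4) + (-0.6015)·0 = 1.2171.
u_3 = a_3 − 1.8593·e_1 − 1.2171·e_2 = (1.2877, -4.1301, -2.2740, 0.4178).
‖u_3‖ = 4.9053, so e_3 = (0.2625, -0.8420, -0.4636, 0.0852).
Qᵀb = (0.1690, -0.6015, -5.2152).
Back-substitute: x_3 = -5.2152/4.9053 = -1.0632.
x_2 = (-0.6015 − 1.2171·(-1.0632))/6.1272 = 0.1130.
x_1 = (0.1690 + 1.8593·0.1130 − 1.8593·(-1.0632))/5.9161 = 0.3982.

x = (0.3982, 0.1130, -1.0632)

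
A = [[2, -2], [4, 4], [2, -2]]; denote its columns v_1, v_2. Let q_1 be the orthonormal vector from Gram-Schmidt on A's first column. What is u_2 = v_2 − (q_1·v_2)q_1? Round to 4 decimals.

q_1 = v_1/‖v_1‖ = (2, 4, 2)/4.8990 = (0.4082, 0.8165, 0.4082).
r_{12} = q_1·v_2 = 1.6330.
u_2 = v_2 − 1.6330·q_1 = (-2.6667, 2.6667, -2.6667).

u_2 = (-2.6667, 2.6667, -2.6667)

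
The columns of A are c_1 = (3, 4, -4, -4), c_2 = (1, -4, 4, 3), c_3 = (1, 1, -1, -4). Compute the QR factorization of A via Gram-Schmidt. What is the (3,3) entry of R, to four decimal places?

c_1 = (3, 4, -4, -4); ‖c_1‖ = 7.5498, so e_1 = (0.3974, 0.5298, -0.5298, -0.5298).
e_1·c_2 = 0.3974·1 + 0.5298·(-4) + (-0.5298)·4 + (-0.5298)·3 = -5.4306.
u_2 = c_2 + 5.4306·e_1 = (3.1579, -1.1228, 1.1228, 0.1228).
‖u_2‖ = 3.5368, so e_2 = (0.8929, -0.3175, 0.3175, 0.0347).
e_1·c_3 = 0.3974·1 + 0.5298·1 + (-0.5298)·(-1) + (-0.5298)·(-4) = 3.5762; e_2·c_3 = 0.8929·1 + (-0.3175)·1 + 0.3175·(-1) + 0.0347·(-4) = 0.1190.
u_3 = c_3 − 3.5762·e_1 − 0.1190·e_2 = (-0.5273, -0.8569, 0.8569, -2.1094).
r_{33} = ‖u_3‖ = 2.4892.

r_{33} = 2.4892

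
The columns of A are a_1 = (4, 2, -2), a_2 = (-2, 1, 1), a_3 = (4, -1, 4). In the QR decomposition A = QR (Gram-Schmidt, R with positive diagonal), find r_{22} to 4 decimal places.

r_{22} = 1.8257

e_1 = a_1/‖a_1‖ = (4, 2, -2)/4.8990 = (0.8165, 0.4082, -0.4082).
r_{12} = e_1·a_2 = -1.6330.
u_2 = a_2 + 1.6330·e_1 = (-0.6667, 1.6667, 0.3333).
r_{22} = ‖u_2‖ = 1.8257.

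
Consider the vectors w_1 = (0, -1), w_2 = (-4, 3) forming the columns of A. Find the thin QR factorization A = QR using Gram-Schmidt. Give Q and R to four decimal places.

Q = [[0.0000, -1.0000], [-1.0000, 0.0000]], R = [[1.0000, -3.0000], [0.0000, 4.0000]]

e_1 = w_1/‖w_1‖ = (0, -1)/1.0000 = (0.0000, -1.0000).
r_{12} = e_1·w_2 = -3.0000.
u_2 = w_2 + 3.0000·e_1 = (-4.0000, 0.0000).
‖u_2‖ = 4.0000, so e_2 = (-1.0000, 0.0000).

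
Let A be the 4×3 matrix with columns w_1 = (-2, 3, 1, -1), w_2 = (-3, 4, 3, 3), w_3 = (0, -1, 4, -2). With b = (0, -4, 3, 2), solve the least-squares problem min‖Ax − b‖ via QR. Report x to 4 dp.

w_1 = (-2, 3, 1, -1); ‖w_1‖ = 3.8730, so q_1 = (-0.5164, 0.7746, 0.2582, -0.2582).
q_1·w_2 = (-0.5164)·(-3) + 0.7746·4 + 0.2582·3 + (-0.2582)·3 = 4.6476.
u_2 = w_2 − 4.6476·q_1 = (-0.6000, 0.4000, 1.8000, 4.2000).
‖u_2‖ = 4.6260, so q_2 = (-0.1297, 0.0865, 0.3891, 0.9079).
q_1·w_3 = (-0.5164)·0 + 0.7746·(-1) + 0.2582·4 + (-0.2582)·(-2) = 0.7746; q_2·w_3 = (-0.1297)·0 + 0.0865·(-1) + 0.3891·4 + 0.9079·(-2) = -0.3459.
u_3 = w_3 − 0.7746·q_1 + 0.3459·q_2 = (0.3551, -1.5701, 3.9346, -1.4860).
‖u_3‖ = 4.5034, so q_3 = (0.0789, -0.3486, 0.8737, -0.3300).
Qᵀb = (-2.8402, 2.6373, 3.3557).
Back-substitute: x_3 = 3.3557/4.5034 = 0.7452.
x_2 = (2.6373 + 0.3459·0.7452)/4.6260 = 0.6258.
x_1 = (-2.8402 − 4.6476·0.6258 − 0.7746·0.7452)/3.8730 = -1.6333.

x = (-1.6333, 0.6258, 0.7452)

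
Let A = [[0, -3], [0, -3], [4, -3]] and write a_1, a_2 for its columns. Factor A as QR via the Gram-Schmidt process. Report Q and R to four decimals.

Q = [[0.0000, -0.7071], [0.0000, -0.7071], [1.0000, 0.0000]], R = [[4.0000, -3.0000], [0.0000, 4.2426]]

a_1 = (0, 0, 4); ‖a_1‖ = 4.0000, so q_1 = (0.0000, 0.0000, 1.0000).
q_1·a_2 = 0.0000·(-3) + 0.0000·(-3) + 1.0000·(-3) = -3.0000.
u_2 = a_2 + 3.0000·q_1 = (-3.0000, -3.0000, 0.0000).
‖u_2‖ = 4.2426, so q_2 = (-0.7071, -0.7071, 0.0000).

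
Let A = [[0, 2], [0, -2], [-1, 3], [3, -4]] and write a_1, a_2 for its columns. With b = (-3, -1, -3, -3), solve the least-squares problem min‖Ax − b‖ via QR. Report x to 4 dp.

a_1 = (0, 0, -1, 3); ‖a_1‖ = 3.1623, so q_1 = (0.0000, 0.0000, -0.3162, 0.9487).
q_1·a_2 = 0.0000·2 + 0.0000·(-2) + (-0.3162)·3 + 0.9487·(-4) = -4.7434.
u_2 = a_2 + 4.7434·q_1 = (2.0000, -2.0000, 1.5000, 0.5000).
‖u_2‖ = 3.2404, so q_2 = (0.6172, -0.6172, 0.4629, 0.1543).
Qᵀb = (-1.8974, -3.0861).
Back-substitute: x_2 = -3.0861/3.2404 = -0.9524.
x_1 = (-1.8974 + 4.7434·(-0.9524))/3.1623 = -2.0286.

x = (-2.0286, -0.9524)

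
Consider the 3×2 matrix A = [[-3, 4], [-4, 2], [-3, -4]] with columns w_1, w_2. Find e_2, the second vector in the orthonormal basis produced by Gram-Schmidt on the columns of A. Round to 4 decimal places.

w_1 = (-3, -4, -3); ‖w_1‖ = 5.8310, so e_1 = (-0.5145, -0.6860, -0.5145).
e_1·w_2 = (-0.5145)·4 + (-0.6860)·2 + (-0.5145)·(-4) = -1.3720.
u_2 = w_2 + 1.3720·e_1 = (3.2941, 1.0588, -4.7059).
‖u_2‖ = 5.8410, so e_2 = (0.5640, 0.1813, -0.8057).

e_2 = (0.5640, 0.1813, -0.8057)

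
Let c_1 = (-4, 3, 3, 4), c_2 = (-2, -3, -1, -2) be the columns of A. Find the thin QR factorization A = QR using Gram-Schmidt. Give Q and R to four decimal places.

c_1 = (-4, 3, 3, 4); ‖c_1‖ = 7.0711, so e_1 = (-0.5657, 0.4243, 0.4243, 0.5657).
e_1·c_2 = (-0.5657)·(-2) + 0.4243·(-3) + 0.4243·(-1) + 0.5657·(-2) = -1.6971.
u_2 = c_2 + 1.6971·e_1 = (-2.9600, -2.2800, -0.2800, -1.0400).
‖u_2‖ = 3.8884, so e_2 = (-0.7612, -0.5864, -0.0720, -0.2675).

Q = [[-0.5657, -0.7612], [0.4243, -0.5864], [0.4243, -0.0720], [0.5657, -0.2675]], R = [[7.0711, -1.6971], [0.0000, 3.8884]]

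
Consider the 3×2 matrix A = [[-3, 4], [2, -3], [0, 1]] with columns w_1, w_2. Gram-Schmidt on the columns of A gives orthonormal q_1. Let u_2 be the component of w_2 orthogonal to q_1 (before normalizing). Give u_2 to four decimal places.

u_2 = (-0.1538, -0.2308, 1.0000)

q_1 = w_1/‖w_1‖ = (-3, 2, 0)/3.6056 = (-0.8321, 0.5547, 0.0000).
r_{12} = q_1·w_2 = -4.9923.
u_2 = w_2 + 4.9923·q_1 = (-0.1538, -0.2308, 1.0000).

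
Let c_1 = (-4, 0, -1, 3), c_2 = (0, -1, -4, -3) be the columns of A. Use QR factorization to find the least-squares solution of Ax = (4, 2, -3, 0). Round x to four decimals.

x = (-0.4424, 0.2995)

c_1 = (-4, 0, -1, 3); ‖c_1‖ = 5.0990, so e_1 = (-0.7845, 0.0000, -0.1961, 0.5883).
e_1·c_2 = (-0.7845)·0 + 0.0000·(-1) + (-0.1961)·(-4) + 0.5883·(-3) = -0.9806.
u_2 = c_2 + 0.9806·e_1 = (-0.7692, -1.0000, -4.1923, -2.4231).
‖u_2‖ = 5.0038, so e_2 = (-0.1537, -0.1998, -0.8378, -0.4842).
Qᵀb = (-2.5495, 1.4988).
Back-substitute: x_2 = 1.4988/5.0038 = 0.2995.
x_1 = (-2.5495 + 0.9806·0.2995)/5.0990 = -0.4424.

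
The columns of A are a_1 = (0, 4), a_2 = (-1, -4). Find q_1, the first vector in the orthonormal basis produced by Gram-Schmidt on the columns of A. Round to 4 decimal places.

q_1 = (0.0000, 1.0000)

q_1 = a_1/‖a_1‖ = (0, 4)/4.0000 = (0.0000, 1.0000).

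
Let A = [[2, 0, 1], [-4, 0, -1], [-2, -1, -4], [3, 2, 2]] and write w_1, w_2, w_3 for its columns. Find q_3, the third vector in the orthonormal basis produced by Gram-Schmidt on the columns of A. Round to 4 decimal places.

q_1 = w_1/‖w_1‖ = (2, -4, -2, 3)/5.7446 = (0.3482, -0.6963, -0.3482, 0.5222).
r_{12} = q_1·w_2 = 1.3926.
u_2 = w_2 − 1.3926·q_1 = (-0.4848, 0.9697, -0.5152, 1.2727).
‖u_2‖ = 1.7495, so q_2 = (-0.2771, 0.5543, -0.2945, 0.7275).
r_{13} = q_1·w_3 = 3.4816; r_{23} = q_2·w_3 = 1.8014.
u_3 = w_3 − 3.4816·q_1 − 1.8014·q_2 = (0.2871, 0.4257, -2.2574, -1.1287).
‖u_3‖ = 2.5756, so q_3 = (0.1115, 0.1653, -0.8765, -0.4382).

q_3 = (0.1115, 0.1653, -0.8765, -0.4382)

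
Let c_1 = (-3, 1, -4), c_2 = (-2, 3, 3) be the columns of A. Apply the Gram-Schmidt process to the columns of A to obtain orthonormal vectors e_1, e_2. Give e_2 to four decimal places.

e_2 = (-0.5042, 0.6695, 0.5455)

c_1 = (-3, 1, -4); ‖c_1‖ = 5.0990, so e_1 = (-0.5883, 0.1961, -0.7845).
e_1·c_2 = (-0.5883)·(-2) + 0.1961·3 + (-0.7845)·3 = -0.5883.
u_2 = c_2 + 0.5883·e_1 = (-2.3462, 3.1154, 2.5385).
‖u_2‖ = 4.6534, so e_2 = (-0.5042, 0.6695, 0.5455).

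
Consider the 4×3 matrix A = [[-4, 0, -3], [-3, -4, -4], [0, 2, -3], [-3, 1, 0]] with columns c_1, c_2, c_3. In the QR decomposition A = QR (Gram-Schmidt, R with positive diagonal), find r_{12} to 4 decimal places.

r_{12} = 1.5435

e_1 = c_1/‖c_1‖ = (-4, -3, 0, -3)/5.8310 = (-0.6860, -0.5145, 0.0000, -0.5145).
r_{12} = e_1·c_2 = 1.5435.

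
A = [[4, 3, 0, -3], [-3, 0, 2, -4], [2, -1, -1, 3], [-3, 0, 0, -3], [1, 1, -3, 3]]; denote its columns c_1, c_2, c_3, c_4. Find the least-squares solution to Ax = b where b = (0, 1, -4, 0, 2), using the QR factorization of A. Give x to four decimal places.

x = (-1.5929, 3.7765, 1.6306, 1.6399)

e_1 = c_1/‖c_1‖ = (4, -3, 2, -3, 1)/6.2450 = (0.6405, -0.4804, 0.3203, -0.4804, 0.1601).
r_{12} = e_1·c_2 = 1.7614.
u_2 = c_2 − 1.7614·e_1 = (1.8718, 0.8462, -1.5641, 0.8462, 0.7179).
‖u_2‖ = 2.8102, so e_2 = (0.6661, 0.3011, -0.5566, 0.3011, 0.2555).
r_{13} = e_1·c_3 = -1.7614; r_{23} = e_2·c_3 = 0.3923.
u_3 = c_3 + 1.7614·e_1 − 0.3923·e_2 = (0.8669, 1.0357, -0.2175, -0.9643, -2.8182).
‖u_3‖ = 3.2777, so e_3 = (0.2645, 0.3160, -0.0664, -0.2942, -0.8598).
r_{14} = e_1·c_4 = 2.8823; r_{24} = e_2·c_4 = -5.0092; r_{34} = e_3·c_4 = -3.9533.
u_4 = c_4 − 2.8823·e_1 + 5.0092·e_2 + 3.9533·e_3 = (-0.4642, 0.1420, -0.9734, -1.2702, 0.4192).
‖u_4‖ = 1.7240, so e_4 = (-0.2692, 0.0824, -0.5646, -0.7368, 0.2431).
Qᵀb = (-1.4412, 3.0383, -1.1381, 2.8271).
Back-substitute: x_4 = 2.8271/1.7240 = 1.6399.
x_3 = (-1.1381 + 3.9533·1.6399)/3.2777 = 1.6306.
x_2 = (3.0383 − 0.3923·1.6306 + 5.0092·1.6399)/2.8102 = 3.7765.
x_1 = (-1.4412 − 1.7614·3.7765 + 1.7614·1.6306 − 2.8823·1.6399)/6.2450 = -1.5929.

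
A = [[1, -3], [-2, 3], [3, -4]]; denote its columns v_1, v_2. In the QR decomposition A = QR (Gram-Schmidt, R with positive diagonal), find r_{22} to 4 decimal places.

v_1 = (1, -2, 3); ‖v_1‖ = 3.7417, so e_1 = (0.2673, -0.5345, 0.8018).
e_1·v_2 = 0.2673·(-3) + (-0.5345)·3 + 0.8018·(-4) = -5.6125.
u_2 = v_2 + 5.6125·e_1 = (-1.5000, 0.0000, 0.5000).
r_{22} = ‖u_2‖ = 1.5811.

r_{22} = 1.5811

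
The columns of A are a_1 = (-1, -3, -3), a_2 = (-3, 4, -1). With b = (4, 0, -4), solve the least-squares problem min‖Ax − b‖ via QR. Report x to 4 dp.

a_1 = (-1, -3, -3); ‖a_1‖ = 4.3589, so e_1 = (-0.2294, -0.6882, -0.6882).
e_1·a_2 = (-0.2294)·(-3) + (-0.6882)·4 + (-0.6882)·(-1) = -1.3765.
u_2 = a_2 + 1.3765·e_1 = (-3.3158, 3.0526, -1.9474).
‖u_2‖ = 4.9097, so e_2 = (-0.6754, 0.6218, -0.3966).
Qᵀb = (1.8353, -1.1149).
Back-substitute: x_2 = -1.1149/4.9097 = -0.2271.
x_1 = (1.8353 + 1.3765·(-0.2271))/4.3589 = 0.3493.

x = (0.3493, -0.2271)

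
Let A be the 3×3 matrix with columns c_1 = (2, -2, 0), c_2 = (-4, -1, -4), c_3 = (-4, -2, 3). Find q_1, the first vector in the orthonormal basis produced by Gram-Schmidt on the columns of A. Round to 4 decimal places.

q_1 = (0.7071, -0.7071, 0.0000)

c_1 = (2, -2, 0); ‖c_1‖ = 2.8284, so q_1 = (0.7071, -0.7071, 0.0000).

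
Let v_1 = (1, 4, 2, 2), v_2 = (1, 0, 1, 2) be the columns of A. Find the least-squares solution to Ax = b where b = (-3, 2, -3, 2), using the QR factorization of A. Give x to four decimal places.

v_1 = (1, 4, 2, 2); ‖v_1‖ = 5.0000, so q_1 = (0.2000, 0.8000, 0.4000, 0.4000).
q_1·v_2 = 0.2000·1 + 0.8000·0 + 0.4000·1 + 0.4000·2 = 1.4000.
u_2 = v_2 − 1.4000·q_1 = (0.7200, -1.1200, 0.4400, 1.4400).
‖u_2‖ = 2.0100, so q_2 = (0.3582, -0.5572, 0.2189, 0.7164).
Qᵀb = (0.6000, -1.4130).
Back-substitute: x_2 = -1.4130/2.0100 = -0.7030.
x_1 = (0.6000 − 1.4000·(-0.7030))/5.0000 = 0.3168.

x = (0.3168, -0.7030)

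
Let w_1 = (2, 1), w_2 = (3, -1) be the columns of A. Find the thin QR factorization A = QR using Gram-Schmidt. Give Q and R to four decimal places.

w_1 = (2, 1); ‖w_1‖ = 2.2361, so e_1 = (0.8944, 0.4472).
e_1·w_2 = 0.8944·3 + 0.4472·(-1) = 2.2361.
u_2 = w_2 − 2.2361·e_1 = (1.0000, -2.0000).
‖u_2‖ = 2.2361, so e_2 = (0.4472, -0.8944).

Q = [[0.8944, 0.4472], [0.4472, -0.8944]], R = [[2.2361, 2.2361], [0.0000, 2.2361]]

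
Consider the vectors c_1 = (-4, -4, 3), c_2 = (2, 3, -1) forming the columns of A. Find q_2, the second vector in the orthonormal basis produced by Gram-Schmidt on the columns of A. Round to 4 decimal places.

q_2 = (-0.2328, 0.7217, 0.6519)

c_1 = (-4, -4, 3); ‖c_1‖ = 6.4031, so q_1 = (-0.6247, -0.6247, 0.4685).
q_1·c_2 = (-0.6247)·2 + (-0.6247)·3 + 0.4685·(-1) = -3.5920.
u_2 = c_2 + 3.5920·q_1 = (-0.2439, 0.7561, 0.6829).
‖u_2‖ = 1.0476, so q_2 = (-0.2328, 0.7217, 0.6519).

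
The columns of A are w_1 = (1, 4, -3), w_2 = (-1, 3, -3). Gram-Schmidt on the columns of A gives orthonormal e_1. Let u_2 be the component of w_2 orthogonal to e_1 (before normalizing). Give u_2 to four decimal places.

u_2 = (-1.7692, -0.0769, -0.6923)

w_1 = (1, 4, -3); ‖w_1‖ = 5.0990, so e_1 = (0.1961, 0.7845, -0.5883).
e_1·w_2 = 0.1961·(-1) + 0.7845·3 + (-0.5883)·(-3) = 3.9223.
u_2 = w_2 − 3.9223·e_1 = (-1.7692, -0.0769, -0.6923).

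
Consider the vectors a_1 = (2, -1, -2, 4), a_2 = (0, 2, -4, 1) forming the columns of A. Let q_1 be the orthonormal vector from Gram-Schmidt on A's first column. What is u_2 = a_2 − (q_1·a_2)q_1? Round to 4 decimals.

u_2 = (-0.8000, 2.4000, -3.2000, -0.6000)

q_1 = a_1/‖a_1‖ = (2, -1, -2, 4)/5.0000 = (0.4000, -0.2000, -0.4000, 0.8000).
r_{12} = q_1·a_2 = 2.0000.
u_2 = a_2 − 2.0000·q_1 = (-0.8000, 2.4000, -3.2000, -0.6000).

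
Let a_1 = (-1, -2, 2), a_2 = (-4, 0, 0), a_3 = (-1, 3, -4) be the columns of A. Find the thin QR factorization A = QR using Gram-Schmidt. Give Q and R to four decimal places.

Q = [[-0.3333, -0.9428, 0.0000], [-0.6667, 0.2357, -0.7071], [0.6667, -0.2357, -0.7071]], R = [[3.0000, 1.3333, -4.3333], [0.0000, 3.7712, 2.5927], [0.0000, 0.0000, 0.7071]]

q_1 = a_1/‖a_1‖ = (-1, -2, 2)/3.0000 = (-0.3333, -0.6667, 0.6667).
r_{12} = q_1·a_2 = 1.3333.
u_2 = a_2 − 1.3333·q_1 = (-3.5556, 0.8889, -0.8889).
‖u_2‖ = 3.7712, so q_2 = (-0.9428, 0.2357, -0.2357).
r_{13} = q_1·a_3 = -4.3333; r_{23} = q_2·a_3 = 2.5927.
u_3 = a_3 + 4.3333·q_1 − 2.5927·q_2 = (0.0000, -0.5000, -0.5000).
‖u_3‖ = 0.7071, so q_3 = (0.0000, -0.7071, -0.7071).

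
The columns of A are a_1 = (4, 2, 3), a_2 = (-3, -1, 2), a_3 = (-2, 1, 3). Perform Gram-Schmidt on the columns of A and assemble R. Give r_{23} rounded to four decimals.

r_{23} = 3.4442

a_1 = (4, 2, 3); ‖a_1‖ = 5.3852, so e_1 = (0.7428, 0.3714, 0.5571).
e_1·a_2 = 0.7428·(-3) + 0.3714·(-1) + 0.5571·2 = -1.4856.
u_2 = a_2 + 1.4856·e_1 = (-1.8966, -0.4483, 2.8276).
‖u_2‖ = 3.4341, so e_2 = (-0.5523, -0.1305, 0.8234).
r_{23} = e_2·a_3 = 3.4442.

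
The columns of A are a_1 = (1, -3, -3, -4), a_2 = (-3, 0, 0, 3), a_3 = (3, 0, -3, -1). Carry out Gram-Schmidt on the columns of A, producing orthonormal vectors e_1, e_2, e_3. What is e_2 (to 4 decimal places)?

e_1 = a_1/‖a_1‖ = (1, -3, -3, -4)/5.9161 = (0.1690, -0.5071, -0.5071, -0.6761).
r_{12} = e_1·a_2 = -2.5355.
u_2 = a_2 + 2.5355·e_1 = (-2.5714, -1.2857, -1.2857, 1.2857).
‖u_2‖ = 3.4017, so e_2 = (-0.7559, -0.3780, -0.3780, 0.3780).

e_2 = (-0.7559, -0.3780, -0.3780, 0.3780)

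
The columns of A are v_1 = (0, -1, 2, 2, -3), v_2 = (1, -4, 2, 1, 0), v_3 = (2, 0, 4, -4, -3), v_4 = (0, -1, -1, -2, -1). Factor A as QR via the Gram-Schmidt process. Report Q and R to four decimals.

Q = [[0.0000, 0.2466, 0.3049, -0.1975], [-0.2357, -0.8494, 0.1116, -0.4485], [0.4714, 0.2192, 0.4633, -0.6240], [0.4714, -0.0274, -0.7852, -0.3486], [-0.7071, 0.4110, -0.2518, -0.4989]], R = [[4.2426, 2.3570, 2.1213, -0.4714], [0.0000, 4.0552, 0.2466, 0.2740], [0.0000, 0.0000, 6.3592, 1.2474], [0.0000, 0.0000, 0.0000, 2.2686]]

e_1 = v_1/‖v_1‖ = (0, -1, 2, 2, -3)/4.2426 = (0.0000, -0.2357, 0.4714, 0.4714, -0.7071).
r_{12} = e_1·v_2 = 2.3570.
u_2 = v_2 − 2.3570·e_1 = (1.0000, -3.4444, 0.8889, -0.1111, 1.6667).
‖u_2‖ = 4.0552, so e_2 = (0.2466, -0.8494, 0.2192, -0.0274, 0.4110).
r_{13} = e_1·v_3 = 2.1213; r_{23} = e_2·v_3 = 0.2466.
u_3 = v_3 − 2.1213·e_1 − 0.2466·e_2 = (1.9392, 0.7095, 2.9459, -4.9932, -1.6014).
‖u_3‖ = 6.3592, so e_3 = (0.3049, 0.1116, 0.4633, -0.7852, -0.2518).
r_{14} = e_1·v_4 = -0.4714; r_{24} = e_2·v_4 = 0.2740; r_{34} = e_3·v_4 = 1.2474.
u_4 = v_4 + 0.4714·e_1 − 0.2740·e_2 − 1.2474·e_3 = (-0.4480, -1.0175, -1.4157, -0.7908, -1.1318).
‖u_4‖ = 2.2686, so e_4 = (-0.1975, -0.4485, -0.6240, -0.3486, -0.4989).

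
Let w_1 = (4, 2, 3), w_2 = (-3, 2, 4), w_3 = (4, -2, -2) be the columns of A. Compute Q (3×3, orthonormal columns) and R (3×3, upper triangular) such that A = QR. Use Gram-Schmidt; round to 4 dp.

q_1 = w_1/‖w_1‖ = (4, 2, 3)/5.3852 = (0.7428, 0.3714, 0.5571).
r_{12} = q_1·w_2 = 0.7428.
u_2 = w_2 − 0.7428·q_1 = (-3.5517, 1.7241, 3.5862).
‖u_2‖ = 5.3337, so q_2 = (-0.6659, 0.3233, 0.6724).
r_{13} = q_1·w_3 = 1.1142; r_{23} = q_2·w_3 = -4.6549.
u_3 = w_3 − 1.1142·q_1 + 4.6549·q_2 = (0.0727, -0.9091, 0.5091).
‖u_3‖ = 1.0445, so q_3 = (0.0696, -0.8704, 0.4874).

Q = [[0.7428, -0.6659, 0.0696], [0.3714, 0.3233, -0.8704], [0.5571, 0.6724, 0.4874]], R = [[5.3852, 0.7428, 1.1142], [0.0000, 5.3337, -4.6549], [0.0000, 0.0000, 1.0445]]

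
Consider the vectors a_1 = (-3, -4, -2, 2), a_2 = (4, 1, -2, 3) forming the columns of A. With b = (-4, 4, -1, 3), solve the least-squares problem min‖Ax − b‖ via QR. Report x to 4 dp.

a_1 = (-3, -4, -2, 2); ‖a_1‖ = 5.7446, so q_1 = (-0.5222, -0.6963, -0.3482, 0.3482).
q_1·a_2 = (-0.5222)·4 + (-0.6963)·1 + (-0.3482)·(-2) + 0.3482·3 = -1.0445.
u_2 = a_2 + 1.0445·q_1 = (3.4545, 0.2727, -2.3636, 3.3636).
‖u_2‖ = 5.3767, so q_2 = (0.6425, 0.0507, -0.4396, 0.6256).
Qᵀb = (0.6963, -0.0507).
Back-substitute: x_2 = -0.0507/5.3767 = -0.0094.
x_1 = (0.6963 + 1.0445·(-0.0094))/5.7446 = 0.1195.

x = (0.1195, -0.0094)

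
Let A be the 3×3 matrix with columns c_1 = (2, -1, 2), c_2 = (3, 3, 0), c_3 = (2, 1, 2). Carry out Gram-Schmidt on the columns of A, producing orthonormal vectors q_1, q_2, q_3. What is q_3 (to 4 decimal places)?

q_1 = c_1/‖c_1‖ = (2, -1, 2)/3.0000 = (0.6667, -0.3333, 0.6667).
r_{12} = q_1·c_2 = 1.0000.
u_2 = c_2 − 1.0000·q_1 = (2.3333, 3.3333, -0.6667).
‖u_2‖ = 4.1231, so q_2 = (0.5659, 0.8085, -0.1617).
r_{13} = q_1·c_3 = 2.3333; r_{23} = q_2·c_3 = 1.6169.
u_3 = c_3 − 2.3333·q_1 − 1.6169·q_2 = (-0.4706, 0.4706, 0.7059).
‖u_3‖ = 0.9701, so q_3 = (-0.4851, 0.4851, 0.7276).

q_3 = (-0.4851, 0.4851, 0.7276)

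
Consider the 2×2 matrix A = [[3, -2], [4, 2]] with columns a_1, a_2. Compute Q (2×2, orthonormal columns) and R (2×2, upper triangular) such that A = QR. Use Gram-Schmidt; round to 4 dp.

Q = [[0.6000, -0.8000], [0.8000, 0.6000]], R = [[5.0000, 0.4000], [0.0000, 2.8000]]

q_1 = a_1/‖a_1‖ = (3, 4)/5.0000 = (0.6000, 0.8000).
r_{12} = q_1·a_2 = 0.4000.
u_2 = a_2 − 0.4000·q_1 = (-2.2400, 1.6800).
‖u_2‖ = 2.8000, so q_2 = (-0.8000, 0.6000).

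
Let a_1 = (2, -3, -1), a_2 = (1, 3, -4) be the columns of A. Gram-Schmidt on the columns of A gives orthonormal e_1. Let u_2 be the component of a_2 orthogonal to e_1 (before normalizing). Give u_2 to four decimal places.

a_1 = (2, -3, -1); ‖a_1‖ = 3.7417, so e_1 = (0.5345, -0.8018, -0.2673).
e_1·a_2 = 0.5345·1 + (-0.8018)·3 + (-0.2673)·(-4) = -0.8018.
u_2 = a_2 + 0.8018·e_1 = (1.4286, 2.3571, -4.2143).

u_2 = (1.4286, 2.3571, -4.2143)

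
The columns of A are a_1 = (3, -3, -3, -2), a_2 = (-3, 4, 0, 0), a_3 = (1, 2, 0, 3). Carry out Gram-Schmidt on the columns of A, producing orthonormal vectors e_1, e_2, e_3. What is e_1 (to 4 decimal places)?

e_1 = (0.5388, -0.5388, -0.5388, -0.3592)

a_1 = (3, -3, -3, -2); ‖a_1‖ = 5.5678, so e_1 = (0.5388, -0.5388, -0.5388, -0.3592).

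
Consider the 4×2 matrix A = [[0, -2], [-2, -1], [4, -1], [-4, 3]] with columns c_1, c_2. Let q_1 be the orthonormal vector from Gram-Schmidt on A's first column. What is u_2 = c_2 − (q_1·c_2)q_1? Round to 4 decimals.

q_1 = c_1/‖c_1‖ = (0, -2, 4, -4)/6.0000 = (0.0000, -0.3333, 0.6667, -0.6667).
r_{12} = q_1·c_2 = -2.3333.
u_2 = c_2 + 2.3333·q_1 = (-2.0000, -1.7778, 0.5556, 1.4444).

u_2 = (-2.0000, -1.7778, 0.5556, 1.4444)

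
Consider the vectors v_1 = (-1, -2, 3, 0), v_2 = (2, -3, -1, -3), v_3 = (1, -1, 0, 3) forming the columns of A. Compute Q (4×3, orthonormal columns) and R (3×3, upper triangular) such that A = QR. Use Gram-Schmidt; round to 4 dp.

v_1 = (-1, -2, 3, 0); ‖v_1‖ = 3.7417, so q_1 = (-0.2673, -0.5345, 0.8018, 0.0000).
q_1·v_2 = (-0.2673)·2 + (-0.5345)·(-3) + 0.8018·(-1) + 0.0000·(-3) = 0.2673.
u_2 = v_2 − 0.2673·q_1 = (2.0714, -2.8571, -1.2143, -3.0000).
‖u_2‖ = 4.7884, so q_2 = (0.4326, -0.5967, -0.2536, -0.6265).
q_1·v_3 = (-0.2673)·1 + (-0.5345)·(-1) + 0.8018·0 + 0.0000·3 = 0.2673; q_2·v_3 = 0.4326·1 + (-0.5967)·(-1) + (-0.2536)·0 + (-0.6265)·3 = -0.8503.
u_3 = v_3 − 0.2673·q_1 + 0.8503·q_2 = (1.4393, -1.3645, -0.4299, 2.4673).
‖u_3‖ = 3.1946, so q_3 = (0.4505, -0.4271, -0.1346, 0.7723).

Q = [[-0.2673, 0.4326, 0.4505], [-0.5345, -0.5967, -0.4271], [0.8018, -0.2536, -0.1346], [0.0000, -0.6265, 0.7723]], R = [[3.7417, 0.2673, 0.2673], [0.0000, 4.7884, -0.8503], [0.0000, 0.0000, 3.1946]]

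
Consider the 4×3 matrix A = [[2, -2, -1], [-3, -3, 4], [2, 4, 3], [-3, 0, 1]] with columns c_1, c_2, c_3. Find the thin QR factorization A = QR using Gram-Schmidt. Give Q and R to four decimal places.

Q = [[0.3922, -0.6325, 0.1899], [-0.5883, -0.3162, 0.7252], [0.3922, 0.6325, 0.6389], [-0.5883, 0.3162, -0.1727]], R = [[5.0990, 2.5495, -2.1573], [0.0000, 4.7434, 1.5811], [0.0000, 0.0000, 4.4549]]

e_1 = c_1/‖c_1‖ = (2, -3, 2, -3)/5.0990 = (0.3922, -0.5883, 0.3922, -0.5883).
r_{12} = e_1·c_2 = 2.5495.
u_2 = c_2 − 2.5495·e_1 = (-3.0000, -1.5000, 3.0000, 1.5000).
‖u_2‖ = 4.7434, so e_2 = (-0.6325, -0.3162, 0.6325, 0.3162).
r_{13} = e_1·c_3 = -2.1573; r_{23} = e_2·c_3 = 1.5811.
u_3 = c_3 + 2.1573·e_1 − 1.5811·e_2 = (0.8462, 3.2308, 2.8462, -0.7692).
‖u_3‖ = 4.4549, so e_3 = (0.1899, 0.7252, 0.6389, -0.1727).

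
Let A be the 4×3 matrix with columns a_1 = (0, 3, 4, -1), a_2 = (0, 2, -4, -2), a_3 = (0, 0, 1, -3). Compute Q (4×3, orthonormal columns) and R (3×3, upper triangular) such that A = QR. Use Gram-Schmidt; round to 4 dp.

Q = [[0.0000, 0.0000, 0.0000], [0.5883, 0.6298, -0.5071], [0.7845, -0.5967, 0.1690], [-0.1961, -0.4972, -0.8452]], R = [[5.0990, -1.5689, 1.3728], [0.0000, 4.6410, 0.8950], [0.0000, 0.0000, 2.7045]]

a_1 = (0, 3, 4, -1); ‖a_1‖ = 5.0990, so q_1 = (0.0000, 0.5883, 0.7845, -0.1961).
q_1·a_2 = 0.0000·0 + 0.5883·2 + 0.7845·(-4) + (-0.1961)·(-2) = -1.5689.
u_2 = a_2 + 1.5689·q_1 = (0.0000, 2.9231, -2.7692, -2.3077).
‖u_2‖ = 4.6410, so q_2 = (0.0000, 0.6298, -0.5967, -0.4972).
q_1·a_3 = 0.0000·0 + 0.5883·0 + 0.7845·1 + (-0.1961)·(-3) = 1.3728; q_2·a_3 = 0.0000·0 + 0.6298·0 + (-0.5967)·1 + (-0.4972)·(-3) = 0.8950.
u_3 = a_3 − 1.3728·q_1 − 0.8950·q_2 = (0.0000, -1.3714, 0.4571, -2.2857).
‖u_3‖ = 2.7045, so q_3 = (0.0000, -0.5071, 0.1690, -0.8452).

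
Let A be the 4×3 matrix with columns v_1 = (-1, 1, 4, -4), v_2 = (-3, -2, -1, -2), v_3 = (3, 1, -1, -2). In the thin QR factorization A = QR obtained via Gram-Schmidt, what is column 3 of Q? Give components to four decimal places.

q_3 = (0.5690, 0.0447, -0.5114, -0.6425)

v_1 = (-1, 1, 4, -4); ‖v_1‖ = 5.8310, so q_1 = (-0.1715, 0.1715, 0.6860, -0.6860).
q_1·v_2 = (-0.1715)·(-3) + 0.1715·(-2) + 0.6860·(-1) + (-0.6860)·(-2) = 0.8575.
u_2 = v_2 − 0.8575·q_1 = (-2.8529, -2.1471, -1.5882, -1.4118).
‖u_2‖ = 4.1551, so q_2 = (-0.6866, -0.5167, -0.3822, -0.3398).
q_1·v_3 = (-0.1715)·3 + 0.1715·1 + 0.6860·(-1) + (-0.6860)·(-2) = 0.3430; q_2·v_3 = (-0.6866)·3 + (-0.5167)·1 + (-0.3822)·(-1) + (-0.3398)·(-2) = -1.5148.
u_3 = v_3 − 0.3430·q_1 + 1.5148·q_2 = (2.0187, 0.1584, -1.8143, -2.2794).
‖u_3‖ = 3.5479, so q_3 = (0.5690, 0.0447, -0.5114, -0.6425).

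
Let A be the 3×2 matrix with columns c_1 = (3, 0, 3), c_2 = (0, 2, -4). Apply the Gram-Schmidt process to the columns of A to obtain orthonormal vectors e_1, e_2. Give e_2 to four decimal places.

e_2 = (0.5774, 0.5774, -0.5774)

c_1 = (3, 0, 3); ‖c_1‖ = 4.2426, so e_1 = (0.7071, 0.0000, 0.7071).
e_1·c_2 = 0.7071·0 + 0.0000·2 + 0.7071·(-4) = -2.8284.
u_2 = c_2 + 2.8284·e_1 = (2.0000, 2.0000, -2.0000).
‖u_2‖ = 3.4641, so e_2 = (0.5774, 0.5774, -0.5774).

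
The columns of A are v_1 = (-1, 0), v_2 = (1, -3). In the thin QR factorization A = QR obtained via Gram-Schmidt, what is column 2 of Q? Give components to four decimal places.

q_1 = v_1/‖v_1‖ = (-1, 0)/1.0000 = (-1.0000, 0.0000).
r_{12} = q_1·v_2 = -1.0000.
u_2 = v_2 + 1.0000·q_1 = (0.0000, -3.0000).
‖u_2‖ = 3.0000, so q_2 = (0.0000, -1.0000).

q_2 = (0.0000, -1.0000)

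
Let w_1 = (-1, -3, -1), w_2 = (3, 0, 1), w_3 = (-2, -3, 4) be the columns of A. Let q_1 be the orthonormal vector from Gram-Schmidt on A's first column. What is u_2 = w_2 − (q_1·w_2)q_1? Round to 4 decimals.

u_2 = (2.6364, -1.0909, 0.6364)

q_1 = w_1/‖w_1‖ = (-1, -3, -1)/3.3166 = (-0.3015, -0.9045, -0.3015).
r_{12} = q_1·w_2 = -1.2060.
u_2 = w_2 + 1.2060·q_1 = (2.6364, -1.0909, 0.6364).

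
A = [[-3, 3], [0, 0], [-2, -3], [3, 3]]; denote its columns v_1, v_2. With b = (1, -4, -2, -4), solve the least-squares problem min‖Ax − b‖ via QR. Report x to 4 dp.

e_1 = v_1/‖v_1‖ = (-3, 0, -2, 3)/4.6904 = (-0.6396, 0.0000, -0.4264, 0.6396).
r_{12} = e_1·v_2 = 1.2792.
u_2 = v_2 − 1.2792·e_1 = (3.8182, 0.0000, -2.4545, 2.1818).
‖u_2‖ = 5.0362, so e_2 = (0.7581, 0.0000, -0.4874, 0.4332).
Qᵀb = (-2.3452, 0.0000).
Back-substitute: x_2 = 0.0000/5.0362 = 0.0000.
x_1 = (-2.3452 − 1.2792·0.0000)/4.6904 = -0.5000.

x = (-0.5000, 0.0000)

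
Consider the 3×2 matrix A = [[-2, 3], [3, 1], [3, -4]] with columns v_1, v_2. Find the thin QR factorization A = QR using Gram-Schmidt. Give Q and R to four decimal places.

Q = [[-0.4264, 0.4120], [0.6396, 0.7668], [0.6396, -0.4921]], R = [[4.6904, -3.1980], [0.0000, 3.9715]]

q_1 = v_1/‖v_1‖ = (-2, 3, 3)/4.6904 = (-0.4264, 0.6396, 0.6396).
r_{12} = q_1·v_2 = -3.1980.
u_2 = v_2 + 3.1980·q_1 = (1.6364, 3.0455, -1.9545).
‖u_2‖ = 3.9715, so q_2 = (0.4120, 0.7668, -0.4921).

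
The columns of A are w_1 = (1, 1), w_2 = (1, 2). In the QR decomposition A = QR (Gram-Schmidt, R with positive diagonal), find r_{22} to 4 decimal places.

w_1 = (1, 1); ‖w_1‖ = 1.4142, so e_1 = (0.7071, 0.7071).
e_1·w_2 = 0.7071·1 + 0.7071·2 = 2.1213.
u_2 = w_2 − 2.1213·e_1 = (-0.5000, 0.5000).
r_{22} = ‖u_2‖ = 0.7071.

r_{22} = 0.7071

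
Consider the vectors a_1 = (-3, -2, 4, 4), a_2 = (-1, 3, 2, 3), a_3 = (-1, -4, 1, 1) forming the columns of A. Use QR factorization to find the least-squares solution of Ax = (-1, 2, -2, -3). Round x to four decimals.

a_1 = (-3, -2, 4, 4); ‖a_1‖ = 6.7082, so e_1 = (-0.4472, -0.2981, 0.5963, 0.5963).
e_1·a_2 = (-0.4472)·(-1) + (-0.2981)·3 + 0.5963·2 + 0.5963·3 = 2.5342.
u_2 = a_2 − 2.5342·e_1 = (0.1333, 3.7556, 0.4889, 1.4889).
‖u_2‖ = 4.0716, so e_2 = (0.0327, 0.9224, 0.1201, 0.3657).
e_1·a_3 = (-0.4472)·(-1) + (-0.2981)·(-4) + 0.5963·1 + 0.5963·1 = 2.8324; e_2·a_3 = 0.0327·(-1) + 0.9224·(-4) + 0.1201·1 + 0.3657·1 = -3.2365.
u_3 = a_3 − 2.8324·e_1 + 3.2365·e_2 = (0.3727, -0.1702, -0.3003, 0.4946).
‖u_3‖ = 0.7090, so e_3 = (0.5256, -0.2401, -0.4235, 0.6977).
Qᵀb = (-3.1305, 0.4748, -2.2518).
Back-substitute: x_3 = -2.2518/0.7090 = -3.1760.
x_2 = (0.4748 + 3.2365·(-3.1760))/4.0716 = -2.4080.
x_1 = (-3.1305 − 2.5342·(-2.4080) − 2.8324·(-3.1760))/6.7082 = 1.7840.

x = (1.7840, -2.4080, -3.1760)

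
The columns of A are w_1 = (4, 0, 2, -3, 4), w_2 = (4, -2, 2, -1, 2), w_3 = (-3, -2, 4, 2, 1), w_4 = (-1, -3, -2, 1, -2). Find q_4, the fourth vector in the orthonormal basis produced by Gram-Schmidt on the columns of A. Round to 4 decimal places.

q_4 = (-0.3414, -0.6686, -0.4480, -0.4127, 0.2559)

q_1 = w_1/‖w_1‖ = (4, 0, 2, -3, 4)/6.7082 = (0.5963, 0.0000, 0.2981, -0.4472, 0.5963).
r_{12} = q_1·w_2 = 4.6212.
u_2 = w_2 − 4.6212·q_1 = (1.2444, -2.0000, 0.6222, 1.0667, -0.7556).
‖u_2‖ = 2.7649, so q_2 = (0.4501, -0.7234, 0.2250, 0.3858, -0.2733).
r_{13} = q_1·w_3 = -0.8944; r_{23} = q_2·w_3 = 1.4950.
u_3 = w_3 + 0.8944·q_1 − 1.4950·q_2 = (-3.1395, -0.9186, 3.9302, 1.0233, 1.9419).
‖u_3‖ = 5.5646, so q_3 = (-0.5642, -0.1651, 0.7063, 0.1839, 0.3490).
r_{14} = q_1·w_4 = -2.8324; r_{24} = q_2·w_4 = 2.2022; r_{34} = q_3·w_4 = -0.8672.
u_4 = w_4 + 2.8324·q_1 − 2.2022·q_2 + 0.8672·q_3 = (-0.7916, -1.5501, -1.0387, -0.9568, 0.5933).
‖u_4‖ = 2.3186, so q_4 = (-0.3414, -0.6686, -0.4480, -0.4127, 0.2559).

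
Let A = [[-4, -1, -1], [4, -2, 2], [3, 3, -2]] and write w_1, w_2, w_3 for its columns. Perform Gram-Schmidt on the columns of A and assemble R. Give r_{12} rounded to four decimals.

w_1 = (-4, 4, 3); ‖w_1‖ = 6.4031, so q_1 = (-0.6247, 0.6247, 0.4685).
r_{12} = q_1·w_2 = 0.7809.

r_{12} = 0.7809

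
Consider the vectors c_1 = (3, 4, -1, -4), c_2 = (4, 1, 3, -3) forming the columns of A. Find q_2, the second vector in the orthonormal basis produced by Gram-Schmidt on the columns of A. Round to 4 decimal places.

q_2 = (0.4937, -0.3079, 0.8015, -0.1380)

q_1 = c_1/‖c_1‖ = (3, 4, -1, -4)/6.4807 = (0.4629, 0.6172, -0.1543, -0.6172).
r_{12} = q_1·c_2 = 3.8576.
u_2 = c_2 − 3.8576·q_1 = (2.2143, -1.3810, 3.5952, -0.6190).
‖u_2‖ = 4.4854, so q_2 = (0.4937, -0.3079, 0.8015, -0.1380).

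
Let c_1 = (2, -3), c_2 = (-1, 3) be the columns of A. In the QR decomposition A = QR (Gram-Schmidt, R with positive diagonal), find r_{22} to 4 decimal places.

c_1 = (2, -3); ‖c_1‖ = 3.6056, so q_1 = (0.5547, -0.8321).
q_1·c_2 = 0.5547·(-1) + (-0.8321)·3 = -3.0509.
u_2 = c_2 + 3.0509·q_1 = (0.6923, 0.4615).
r_{22} = ‖u_2‖ = 0.8321.

r_{22} = 0.8321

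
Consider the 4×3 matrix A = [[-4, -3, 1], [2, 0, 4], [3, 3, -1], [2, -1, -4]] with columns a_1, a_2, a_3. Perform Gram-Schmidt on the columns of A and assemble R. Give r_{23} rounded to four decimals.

r_{23} = 0.7151

a_1 = (-4, 2, 3, 2); ‖a_1‖ = 5.7446, so e_1 = (-0.6963, 0.3482, 0.5222, 0.3482).
e_1·a_2 = (-0.6963)·(-3) + 0.3482·0 + 0.5222·3 + 0.3482·(-1) = 3.3075.
u_2 = a_2 − 3.3075·e_1 = (-0.6970, -1.1515, 1.2727, -2.1515).
‖u_2‖ = 2.8391, so e_2 = (-0.2455, -0.4056, 0.4483, -0.7578).
r_{23} = e_2·a_3 = 0.7151.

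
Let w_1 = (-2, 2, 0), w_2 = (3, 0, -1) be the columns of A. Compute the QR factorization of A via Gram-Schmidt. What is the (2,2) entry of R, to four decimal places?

w_1 = (-2, 2, 0); ‖w_1‖ = 2.8284, so q_1 = (-0.7071, 0.7071, 0.0000).
q_1·w_2 = (-0.7071)·3 + 0.7071·0 + 0.0000·(-1) = -2.1213.
u_2 = w_2 + 2.1213·q_1 = (1.5000, 1.5000, -1.0000).
r_{22} = ‖u_2‖ = 2.3452.

r_{22} = 2.3452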